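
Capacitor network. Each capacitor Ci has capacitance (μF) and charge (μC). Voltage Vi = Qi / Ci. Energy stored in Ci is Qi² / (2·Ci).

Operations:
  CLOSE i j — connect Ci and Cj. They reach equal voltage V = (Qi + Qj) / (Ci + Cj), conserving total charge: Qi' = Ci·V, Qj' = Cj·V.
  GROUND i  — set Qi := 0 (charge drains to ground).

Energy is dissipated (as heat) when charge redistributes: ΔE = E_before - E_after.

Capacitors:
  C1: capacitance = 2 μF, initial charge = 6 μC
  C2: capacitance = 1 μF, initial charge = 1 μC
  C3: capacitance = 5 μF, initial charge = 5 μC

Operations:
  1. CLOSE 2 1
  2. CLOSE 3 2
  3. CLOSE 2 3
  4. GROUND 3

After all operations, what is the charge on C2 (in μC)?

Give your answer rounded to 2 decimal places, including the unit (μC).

Initial: C1(2μF, Q=6μC, V=3.00V), C2(1μF, Q=1μC, V=1.00V), C3(5μF, Q=5μC, V=1.00V)
Op 1: CLOSE 2-1: Q_total=7.00, C_total=3.00, V=2.33; Q2=2.33, Q1=4.67; dissipated=1.333
Op 2: CLOSE 3-2: Q_total=7.33, C_total=6.00, V=1.22; Q3=6.11, Q2=1.22; dissipated=0.741
Op 3: CLOSE 2-3: Q_total=7.33, C_total=6.00, V=1.22; Q2=1.22, Q3=6.11; dissipated=0.000
Op 4: GROUND 3: Q3=0; energy lost=3.735
Final charges: Q1=4.67, Q2=1.22, Q3=0.00

Answer: 1.22 μC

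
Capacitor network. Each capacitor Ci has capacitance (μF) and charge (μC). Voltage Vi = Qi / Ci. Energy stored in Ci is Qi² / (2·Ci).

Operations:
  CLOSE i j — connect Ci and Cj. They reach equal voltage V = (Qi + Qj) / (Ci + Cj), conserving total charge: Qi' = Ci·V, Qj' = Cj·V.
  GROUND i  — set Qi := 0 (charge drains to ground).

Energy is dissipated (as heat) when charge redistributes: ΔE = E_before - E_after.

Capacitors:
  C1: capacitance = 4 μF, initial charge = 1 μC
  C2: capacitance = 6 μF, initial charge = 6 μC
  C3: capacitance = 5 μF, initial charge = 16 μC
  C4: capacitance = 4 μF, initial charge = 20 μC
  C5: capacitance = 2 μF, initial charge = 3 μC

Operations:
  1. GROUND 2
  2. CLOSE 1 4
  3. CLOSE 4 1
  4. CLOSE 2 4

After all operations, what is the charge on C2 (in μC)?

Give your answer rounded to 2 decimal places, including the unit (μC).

Initial: C1(4μF, Q=1μC, V=0.25V), C2(6μF, Q=6μC, V=1.00V), C3(5μF, Q=16μC, V=3.20V), C4(4μF, Q=20μC, V=5.00V), C5(2μF, Q=3μC, V=1.50V)
Op 1: GROUND 2: Q2=0; energy lost=3.000
Op 2: CLOSE 1-4: Q_total=21.00, C_total=8.00, V=2.62; Q1=10.50, Q4=10.50; dissipated=22.562
Op 3: CLOSE 4-1: Q_total=21.00, C_total=8.00, V=2.62; Q4=10.50, Q1=10.50; dissipated=0.000
Op 4: CLOSE 2-4: Q_total=10.50, C_total=10.00, V=1.05; Q2=6.30, Q4=4.20; dissipated=8.269
Final charges: Q1=10.50, Q2=6.30, Q3=16.00, Q4=4.20, Q5=3.00

Answer: 6.30 μC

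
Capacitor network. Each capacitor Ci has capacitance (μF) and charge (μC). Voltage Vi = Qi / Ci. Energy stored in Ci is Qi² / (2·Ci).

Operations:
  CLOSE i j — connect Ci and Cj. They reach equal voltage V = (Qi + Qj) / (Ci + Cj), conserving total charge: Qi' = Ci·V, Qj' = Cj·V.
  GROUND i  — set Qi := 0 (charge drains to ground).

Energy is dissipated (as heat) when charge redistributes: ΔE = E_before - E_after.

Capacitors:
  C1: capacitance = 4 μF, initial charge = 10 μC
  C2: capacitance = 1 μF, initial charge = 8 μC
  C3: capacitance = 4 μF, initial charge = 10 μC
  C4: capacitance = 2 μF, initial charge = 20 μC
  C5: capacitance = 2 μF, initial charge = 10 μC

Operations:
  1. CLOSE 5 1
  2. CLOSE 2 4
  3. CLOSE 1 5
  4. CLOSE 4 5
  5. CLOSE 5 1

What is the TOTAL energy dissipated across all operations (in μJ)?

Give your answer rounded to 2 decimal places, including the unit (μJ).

Answer: 29.50 μJ

Derivation:
Initial: C1(4μF, Q=10μC, V=2.50V), C2(1μF, Q=8μC, V=8.00V), C3(4μF, Q=10μC, V=2.50V), C4(2μF, Q=20μC, V=10.00V), C5(2μF, Q=10μC, V=5.00V)
Op 1: CLOSE 5-1: Q_total=20.00, C_total=6.00, V=3.33; Q5=6.67, Q1=13.33; dissipated=4.167
Op 2: CLOSE 2-4: Q_total=28.00, C_total=3.00, V=9.33; Q2=9.33, Q4=18.67; dissipated=1.333
Op 3: CLOSE 1-5: Q_total=20.00, C_total=6.00, V=3.33; Q1=13.33, Q5=6.67; dissipated=0.000
Op 4: CLOSE 4-5: Q_total=25.33, C_total=4.00, V=6.33; Q4=12.67, Q5=12.67; dissipated=18.000
Op 5: CLOSE 5-1: Q_total=26.00, C_total=6.00, V=4.33; Q5=8.67, Q1=17.33; dissipated=6.000
Total dissipated: 29.500 μJ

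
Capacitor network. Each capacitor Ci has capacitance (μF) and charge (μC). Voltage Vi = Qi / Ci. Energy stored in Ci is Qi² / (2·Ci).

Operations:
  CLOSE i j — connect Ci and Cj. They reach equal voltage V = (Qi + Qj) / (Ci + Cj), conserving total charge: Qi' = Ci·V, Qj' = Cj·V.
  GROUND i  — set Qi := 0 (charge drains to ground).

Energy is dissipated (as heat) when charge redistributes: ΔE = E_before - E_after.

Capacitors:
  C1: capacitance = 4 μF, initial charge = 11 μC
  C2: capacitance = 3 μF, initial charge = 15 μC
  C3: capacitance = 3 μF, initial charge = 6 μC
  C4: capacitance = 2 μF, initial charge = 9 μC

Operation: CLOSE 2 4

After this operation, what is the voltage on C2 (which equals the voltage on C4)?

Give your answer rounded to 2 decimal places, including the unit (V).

Answer: 4.80 V

Derivation:
Initial: C1(4μF, Q=11μC, V=2.75V), C2(3μF, Q=15μC, V=5.00V), C3(3μF, Q=6μC, V=2.00V), C4(2μF, Q=9μC, V=4.50V)
Op 1: CLOSE 2-4: Q_total=24.00, C_total=5.00, V=4.80; Q2=14.40, Q4=9.60; dissipated=0.150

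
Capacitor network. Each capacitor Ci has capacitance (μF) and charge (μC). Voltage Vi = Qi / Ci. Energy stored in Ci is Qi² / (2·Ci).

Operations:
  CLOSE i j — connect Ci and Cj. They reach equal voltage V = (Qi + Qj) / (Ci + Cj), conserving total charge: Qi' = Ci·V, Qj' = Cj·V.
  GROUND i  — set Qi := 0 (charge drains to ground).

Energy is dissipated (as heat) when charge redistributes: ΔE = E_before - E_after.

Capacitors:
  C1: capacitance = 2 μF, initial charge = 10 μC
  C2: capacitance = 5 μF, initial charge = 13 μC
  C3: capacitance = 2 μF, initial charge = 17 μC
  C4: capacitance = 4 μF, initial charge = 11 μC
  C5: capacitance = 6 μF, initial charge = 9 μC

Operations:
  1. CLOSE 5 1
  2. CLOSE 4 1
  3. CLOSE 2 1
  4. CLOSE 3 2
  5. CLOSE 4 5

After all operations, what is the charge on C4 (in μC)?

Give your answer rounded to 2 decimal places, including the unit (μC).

Answer: 9.90 μC

Derivation:
Initial: C1(2μF, Q=10μC, V=5.00V), C2(5μF, Q=13μC, V=2.60V), C3(2μF, Q=17μC, V=8.50V), C4(4μF, Q=11μC, V=2.75V), C5(6μF, Q=9μC, V=1.50V)
Op 1: CLOSE 5-1: Q_total=19.00, C_total=8.00, V=2.38; Q5=14.25, Q1=4.75; dissipated=9.188
Op 2: CLOSE 4-1: Q_total=15.75, C_total=6.00, V=2.62; Q4=10.50, Q1=5.25; dissipated=0.094
Op 3: CLOSE 2-1: Q_total=18.25, C_total=7.00, V=2.61; Q2=13.04, Q1=5.21; dissipated=0.000
Op 4: CLOSE 3-2: Q_total=30.04, C_total=7.00, V=4.29; Q3=8.58, Q2=21.45; dissipated=24.804
Op 5: CLOSE 4-5: Q_total=24.75, C_total=10.00, V=2.48; Q4=9.90, Q5=14.85; dissipated=0.075
Final charges: Q1=5.21, Q2=21.45, Q3=8.58, Q4=9.90, Q5=14.85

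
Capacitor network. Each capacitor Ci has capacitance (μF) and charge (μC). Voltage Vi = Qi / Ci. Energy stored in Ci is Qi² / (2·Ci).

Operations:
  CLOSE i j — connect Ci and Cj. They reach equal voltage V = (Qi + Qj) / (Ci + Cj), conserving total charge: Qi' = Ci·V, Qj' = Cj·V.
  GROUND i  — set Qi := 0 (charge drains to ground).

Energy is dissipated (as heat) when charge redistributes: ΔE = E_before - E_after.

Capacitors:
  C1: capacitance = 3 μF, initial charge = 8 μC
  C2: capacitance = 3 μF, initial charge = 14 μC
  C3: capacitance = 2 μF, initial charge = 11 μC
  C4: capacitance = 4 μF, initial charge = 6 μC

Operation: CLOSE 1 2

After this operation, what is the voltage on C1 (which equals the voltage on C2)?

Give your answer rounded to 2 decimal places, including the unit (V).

Initial: C1(3μF, Q=8μC, V=2.67V), C2(3μF, Q=14μC, V=4.67V), C3(2μF, Q=11μC, V=5.50V), C4(4μF, Q=6μC, V=1.50V)
Op 1: CLOSE 1-2: Q_total=22.00, C_total=6.00, V=3.67; Q1=11.00, Q2=11.00; dissipated=3.000

Answer: 3.67 V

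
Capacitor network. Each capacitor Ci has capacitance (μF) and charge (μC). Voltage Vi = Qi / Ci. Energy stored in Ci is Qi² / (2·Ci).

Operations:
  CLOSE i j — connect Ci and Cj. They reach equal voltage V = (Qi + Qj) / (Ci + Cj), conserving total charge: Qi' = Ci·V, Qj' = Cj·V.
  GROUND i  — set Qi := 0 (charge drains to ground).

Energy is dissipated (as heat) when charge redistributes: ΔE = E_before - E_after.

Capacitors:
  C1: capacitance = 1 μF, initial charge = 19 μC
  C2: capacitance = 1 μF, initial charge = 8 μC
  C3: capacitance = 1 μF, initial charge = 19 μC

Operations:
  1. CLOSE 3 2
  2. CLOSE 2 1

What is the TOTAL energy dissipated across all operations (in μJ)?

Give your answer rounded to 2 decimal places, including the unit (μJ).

Initial: C1(1μF, Q=19μC, V=19.00V), C2(1μF, Q=8μC, V=8.00V), C3(1μF, Q=19μC, V=19.00V)
Op 1: CLOSE 3-2: Q_total=27.00, C_total=2.00, V=13.50; Q3=13.50, Q2=13.50; dissipated=30.250
Op 2: CLOSE 2-1: Q_total=32.50, C_total=2.00, V=16.25; Q2=16.25, Q1=16.25; dissipated=7.562
Total dissipated: 37.812 μJ

Answer: 37.81 μJ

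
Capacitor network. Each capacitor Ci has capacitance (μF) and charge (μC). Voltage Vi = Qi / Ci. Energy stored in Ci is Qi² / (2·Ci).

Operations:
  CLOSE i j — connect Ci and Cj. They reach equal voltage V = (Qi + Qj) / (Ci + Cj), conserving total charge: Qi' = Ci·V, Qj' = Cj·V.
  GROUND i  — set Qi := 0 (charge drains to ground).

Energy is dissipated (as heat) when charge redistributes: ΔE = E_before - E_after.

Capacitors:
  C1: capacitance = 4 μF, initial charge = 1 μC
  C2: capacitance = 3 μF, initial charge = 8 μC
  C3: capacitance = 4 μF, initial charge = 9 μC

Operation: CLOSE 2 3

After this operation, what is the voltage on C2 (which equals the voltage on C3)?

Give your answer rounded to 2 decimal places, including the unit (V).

Answer: 2.43 V

Derivation:
Initial: C1(4μF, Q=1μC, V=0.25V), C2(3μF, Q=8μC, V=2.67V), C3(4μF, Q=9μC, V=2.25V)
Op 1: CLOSE 2-3: Q_total=17.00, C_total=7.00, V=2.43; Q2=7.29, Q3=9.71; dissipated=0.149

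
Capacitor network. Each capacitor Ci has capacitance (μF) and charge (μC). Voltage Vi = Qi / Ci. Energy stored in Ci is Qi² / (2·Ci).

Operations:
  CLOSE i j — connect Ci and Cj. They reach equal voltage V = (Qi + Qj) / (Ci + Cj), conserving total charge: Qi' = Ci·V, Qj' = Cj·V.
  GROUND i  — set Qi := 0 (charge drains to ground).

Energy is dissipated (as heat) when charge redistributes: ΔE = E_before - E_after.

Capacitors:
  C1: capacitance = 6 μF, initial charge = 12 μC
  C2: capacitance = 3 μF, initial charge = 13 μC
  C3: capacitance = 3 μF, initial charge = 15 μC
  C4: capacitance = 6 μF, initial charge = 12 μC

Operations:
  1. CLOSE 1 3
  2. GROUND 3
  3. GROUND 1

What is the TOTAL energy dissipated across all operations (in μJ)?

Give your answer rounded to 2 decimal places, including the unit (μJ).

Answer: 49.50 μJ

Derivation:
Initial: C1(6μF, Q=12μC, V=2.00V), C2(3μF, Q=13μC, V=4.33V), C3(3μF, Q=15μC, V=5.00V), C4(6μF, Q=12μC, V=2.00V)
Op 1: CLOSE 1-3: Q_total=27.00, C_total=9.00, V=3.00; Q1=18.00, Q3=9.00; dissipated=9.000
Op 2: GROUND 3: Q3=0; energy lost=13.500
Op 3: GROUND 1: Q1=0; energy lost=27.000
Total dissipated: 49.500 μJ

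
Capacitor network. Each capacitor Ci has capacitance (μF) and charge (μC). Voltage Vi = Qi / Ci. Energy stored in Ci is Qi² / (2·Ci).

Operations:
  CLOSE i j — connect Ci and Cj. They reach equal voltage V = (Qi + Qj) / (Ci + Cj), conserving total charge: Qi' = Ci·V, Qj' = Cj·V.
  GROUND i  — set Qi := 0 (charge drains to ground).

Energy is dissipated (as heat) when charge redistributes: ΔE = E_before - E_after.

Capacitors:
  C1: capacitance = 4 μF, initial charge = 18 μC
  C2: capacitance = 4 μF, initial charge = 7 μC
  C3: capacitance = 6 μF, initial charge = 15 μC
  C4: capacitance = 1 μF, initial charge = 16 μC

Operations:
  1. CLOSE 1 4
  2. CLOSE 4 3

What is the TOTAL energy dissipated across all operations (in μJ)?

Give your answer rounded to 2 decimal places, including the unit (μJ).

Initial: C1(4μF, Q=18μC, V=4.50V), C2(4μF, Q=7μC, V=1.75V), C3(6μF, Q=15μC, V=2.50V), C4(1μF, Q=16μC, V=16.00V)
Op 1: CLOSE 1-4: Q_total=34.00, C_total=5.00, V=6.80; Q1=27.20, Q4=6.80; dissipated=52.900
Op 2: CLOSE 4-3: Q_total=21.80, C_total=7.00, V=3.11; Q4=3.11, Q3=18.69; dissipated=7.924
Total dissipated: 60.824 μJ

Answer: 60.82 μJ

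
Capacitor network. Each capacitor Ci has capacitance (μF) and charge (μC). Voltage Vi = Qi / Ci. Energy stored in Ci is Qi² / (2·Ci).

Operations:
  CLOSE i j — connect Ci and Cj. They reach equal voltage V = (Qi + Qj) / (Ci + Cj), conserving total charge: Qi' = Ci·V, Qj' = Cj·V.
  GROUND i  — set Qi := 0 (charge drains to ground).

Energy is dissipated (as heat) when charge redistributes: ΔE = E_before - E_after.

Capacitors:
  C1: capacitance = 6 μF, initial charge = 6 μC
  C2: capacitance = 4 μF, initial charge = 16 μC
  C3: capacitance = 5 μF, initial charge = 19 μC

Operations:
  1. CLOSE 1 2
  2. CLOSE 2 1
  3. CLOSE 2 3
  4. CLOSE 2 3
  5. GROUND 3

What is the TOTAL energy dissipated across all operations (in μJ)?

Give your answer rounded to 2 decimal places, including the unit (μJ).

Initial: C1(6μF, Q=6μC, V=1.00V), C2(4μF, Q=16μC, V=4.00V), C3(5μF, Q=19μC, V=3.80V)
Op 1: CLOSE 1-2: Q_total=22.00, C_total=10.00, V=2.20; Q1=13.20, Q2=8.80; dissipated=10.800
Op 2: CLOSE 2-1: Q_total=22.00, C_total=10.00, V=2.20; Q2=8.80, Q1=13.20; dissipated=0.000
Op 3: CLOSE 2-3: Q_total=27.80, C_total=9.00, V=3.09; Q2=12.36, Q3=15.44; dissipated=2.844
Op 4: CLOSE 2-3: Q_total=27.80, C_total=9.00, V=3.09; Q2=12.36, Q3=15.44; dissipated=0.000
Op 5: GROUND 3: Q3=0; energy lost=23.853
Total dissipated: 37.498 μJ

Answer: 37.50 μJ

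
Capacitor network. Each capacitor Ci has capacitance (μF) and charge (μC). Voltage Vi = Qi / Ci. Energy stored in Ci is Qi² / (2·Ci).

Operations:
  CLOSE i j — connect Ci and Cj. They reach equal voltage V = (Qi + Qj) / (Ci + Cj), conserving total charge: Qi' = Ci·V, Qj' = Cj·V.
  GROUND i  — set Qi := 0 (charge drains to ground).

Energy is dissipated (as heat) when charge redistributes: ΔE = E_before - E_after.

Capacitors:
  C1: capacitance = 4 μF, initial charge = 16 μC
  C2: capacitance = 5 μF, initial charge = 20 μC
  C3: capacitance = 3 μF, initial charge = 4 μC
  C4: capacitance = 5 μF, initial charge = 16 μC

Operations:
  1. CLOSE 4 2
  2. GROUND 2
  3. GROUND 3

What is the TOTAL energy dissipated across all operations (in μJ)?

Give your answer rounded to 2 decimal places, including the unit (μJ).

Initial: C1(4μF, Q=16μC, V=4.00V), C2(5μF, Q=20μC, V=4.00V), C3(3μF, Q=4μC, V=1.33V), C4(5μF, Q=16μC, V=3.20V)
Op 1: CLOSE 4-2: Q_total=36.00, C_total=10.00, V=3.60; Q4=18.00, Q2=18.00; dissipated=0.800
Op 2: GROUND 2: Q2=0; energy lost=32.400
Op 3: GROUND 3: Q3=0; energy lost=2.667
Total dissipated: 35.867 μJ

Answer: 35.87 μJ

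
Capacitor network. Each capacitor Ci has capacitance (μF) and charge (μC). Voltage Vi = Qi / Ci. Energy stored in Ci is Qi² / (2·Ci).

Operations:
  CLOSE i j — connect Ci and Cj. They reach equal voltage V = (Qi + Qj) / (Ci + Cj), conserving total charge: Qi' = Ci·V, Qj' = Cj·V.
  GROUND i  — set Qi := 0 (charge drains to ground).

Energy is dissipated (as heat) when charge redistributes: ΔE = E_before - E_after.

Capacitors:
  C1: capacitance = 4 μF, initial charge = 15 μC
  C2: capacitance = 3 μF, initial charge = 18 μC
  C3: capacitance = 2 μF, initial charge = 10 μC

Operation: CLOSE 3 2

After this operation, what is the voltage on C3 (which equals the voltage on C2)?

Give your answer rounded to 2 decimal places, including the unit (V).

Answer: 5.60 V

Derivation:
Initial: C1(4μF, Q=15μC, V=3.75V), C2(3μF, Q=18μC, V=6.00V), C3(2μF, Q=10μC, V=5.00V)
Op 1: CLOSE 3-2: Q_total=28.00, C_total=5.00, V=5.60; Q3=11.20, Q2=16.80; dissipated=0.600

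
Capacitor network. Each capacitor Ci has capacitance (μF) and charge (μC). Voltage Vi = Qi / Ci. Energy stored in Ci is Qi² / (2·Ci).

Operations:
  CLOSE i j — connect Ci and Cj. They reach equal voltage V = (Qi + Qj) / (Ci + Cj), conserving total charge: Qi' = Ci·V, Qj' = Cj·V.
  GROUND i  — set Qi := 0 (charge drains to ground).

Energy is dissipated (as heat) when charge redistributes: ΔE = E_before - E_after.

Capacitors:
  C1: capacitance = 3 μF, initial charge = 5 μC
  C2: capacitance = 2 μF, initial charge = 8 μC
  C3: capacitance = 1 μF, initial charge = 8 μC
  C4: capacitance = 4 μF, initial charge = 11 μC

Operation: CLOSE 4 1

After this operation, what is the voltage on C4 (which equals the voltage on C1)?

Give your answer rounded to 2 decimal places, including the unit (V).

Answer: 2.29 V

Derivation:
Initial: C1(3μF, Q=5μC, V=1.67V), C2(2μF, Q=8μC, V=4.00V), C3(1μF, Q=8μC, V=8.00V), C4(4μF, Q=11μC, V=2.75V)
Op 1: CLOSE 4-1: Q_total=16.00, C_total=7.00, V=2.29; Q4=9.14, Q1=6.86; dissipated=1.006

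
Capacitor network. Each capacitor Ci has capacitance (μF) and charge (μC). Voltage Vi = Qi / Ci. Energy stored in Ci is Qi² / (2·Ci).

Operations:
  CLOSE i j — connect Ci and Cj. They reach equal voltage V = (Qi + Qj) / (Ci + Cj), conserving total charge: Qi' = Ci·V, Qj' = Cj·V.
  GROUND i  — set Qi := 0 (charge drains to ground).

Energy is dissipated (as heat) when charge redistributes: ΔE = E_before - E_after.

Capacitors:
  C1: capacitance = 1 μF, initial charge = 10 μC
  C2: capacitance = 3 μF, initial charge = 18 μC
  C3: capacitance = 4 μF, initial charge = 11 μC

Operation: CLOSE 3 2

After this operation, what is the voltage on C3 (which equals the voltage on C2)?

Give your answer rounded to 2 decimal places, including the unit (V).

Initial: C1(1μF, Q=10μC, V=10.00V), C2(3μF, Q=18μC, V=6.00V), C3(4μF, Q=11μC, V=2.75V)
Op 1: CLOSE 3-2: Q_total=29.00, C_total=7.00, V=4.14; Q3=16.57, Q2=12.43; dissipated=9.054

Answer: 4.14 V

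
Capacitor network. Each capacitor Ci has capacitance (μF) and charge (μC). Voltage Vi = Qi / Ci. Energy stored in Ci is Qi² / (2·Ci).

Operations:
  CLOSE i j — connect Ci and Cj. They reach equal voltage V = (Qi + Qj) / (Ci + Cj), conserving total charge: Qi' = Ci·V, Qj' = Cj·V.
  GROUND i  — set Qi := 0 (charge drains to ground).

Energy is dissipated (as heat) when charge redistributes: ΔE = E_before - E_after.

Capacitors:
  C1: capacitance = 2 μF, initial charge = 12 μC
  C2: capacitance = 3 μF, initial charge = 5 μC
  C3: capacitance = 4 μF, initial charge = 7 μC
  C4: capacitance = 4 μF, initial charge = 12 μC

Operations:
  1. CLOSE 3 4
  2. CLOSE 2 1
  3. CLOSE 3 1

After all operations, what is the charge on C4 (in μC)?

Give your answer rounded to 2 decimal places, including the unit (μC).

Initial: C1(2μF, Q=12μC, V=6.00V), C2(3μF, Q=5μC, V=1.67V), C3(4μF, Q=7μC, V=1.75V), C4(4μF, Q=12μC, V=3.00V)
Op 1: CLOSE 3-4: Q_total=19.00, C_total=8.00, V=2.38; Q3=9.50, Q4=9.50; dissipated=1.562
Op 2: CLOSE 2-1: Q_total=17.00, C_total=5.00, V=3.40; Q2=10.20, Q1=6.80; dissipated=11.267
Op 3: CLOSE 3-1: Q_total=16.30, C_total=6.00, V=2.72; Q3=10.87, Q1=5.43; dissipated=0.700
Final charges: Q1=5.43, Q2=10.20, Q3=10.87, Q4=9.50

Answer: 9.50 μC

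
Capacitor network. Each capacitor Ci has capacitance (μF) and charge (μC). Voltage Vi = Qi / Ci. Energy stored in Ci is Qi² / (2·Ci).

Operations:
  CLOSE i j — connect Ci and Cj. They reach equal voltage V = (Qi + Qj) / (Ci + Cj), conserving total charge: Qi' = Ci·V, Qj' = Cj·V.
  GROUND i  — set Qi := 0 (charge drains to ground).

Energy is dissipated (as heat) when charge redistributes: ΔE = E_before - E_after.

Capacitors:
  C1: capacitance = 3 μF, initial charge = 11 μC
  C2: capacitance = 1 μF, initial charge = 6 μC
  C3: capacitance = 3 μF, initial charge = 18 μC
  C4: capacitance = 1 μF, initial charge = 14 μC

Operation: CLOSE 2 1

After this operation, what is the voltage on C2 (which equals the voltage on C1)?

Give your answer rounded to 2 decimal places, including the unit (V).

Initial: C1(3μF, Q=11μC, V=3.67V), C2(1μF, Q=6μC, V=6.00V), C3(3μF, Q=18μC, V=6.00V), C4(1μF, Q=14μC, V=14.00V)
Op 1: CLOSE 2-1: Q_total=17.00, C_total=4.00, V=4.25; Q2=4.25, Q1=12.75; dissipated=2.042

Answer: 4.25 V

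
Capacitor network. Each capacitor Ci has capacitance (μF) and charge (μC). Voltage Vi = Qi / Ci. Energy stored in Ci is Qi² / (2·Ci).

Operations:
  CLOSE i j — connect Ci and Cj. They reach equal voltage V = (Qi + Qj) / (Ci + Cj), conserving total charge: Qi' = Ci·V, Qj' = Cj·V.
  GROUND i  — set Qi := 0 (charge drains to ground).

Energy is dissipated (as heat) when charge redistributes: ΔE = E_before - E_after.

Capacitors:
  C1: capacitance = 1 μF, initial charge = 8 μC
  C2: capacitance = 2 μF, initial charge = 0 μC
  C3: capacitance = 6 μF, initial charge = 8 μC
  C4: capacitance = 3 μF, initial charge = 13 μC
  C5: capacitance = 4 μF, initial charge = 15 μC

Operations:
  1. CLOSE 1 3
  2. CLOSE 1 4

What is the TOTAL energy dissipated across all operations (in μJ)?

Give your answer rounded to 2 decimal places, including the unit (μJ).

Initial: C1(1μF, Q=8μC, V=8.00V), C2(2μF, Q=0μC, V=0.00V), C3(6μF, Q=8μC, V=1.33V), C4(3μF, Q=13μC, V=4.33V), C5(4μF, Q=15μC, V=3.75V)
Op 1: CLOSE 1-3: Q_total=16.00, C_total=7.00, V=2.29; Q1=2.29, Q3=13.71; dissipated=19.048
Op 2: CLOSE 1-4: Q_total=15.29, C_total=4.00, V=3.82; Q1=3.82, Q4=11.46; dissipated=1.572
Total dissipated: 20.620 μJ

Answer: 20.62 μJ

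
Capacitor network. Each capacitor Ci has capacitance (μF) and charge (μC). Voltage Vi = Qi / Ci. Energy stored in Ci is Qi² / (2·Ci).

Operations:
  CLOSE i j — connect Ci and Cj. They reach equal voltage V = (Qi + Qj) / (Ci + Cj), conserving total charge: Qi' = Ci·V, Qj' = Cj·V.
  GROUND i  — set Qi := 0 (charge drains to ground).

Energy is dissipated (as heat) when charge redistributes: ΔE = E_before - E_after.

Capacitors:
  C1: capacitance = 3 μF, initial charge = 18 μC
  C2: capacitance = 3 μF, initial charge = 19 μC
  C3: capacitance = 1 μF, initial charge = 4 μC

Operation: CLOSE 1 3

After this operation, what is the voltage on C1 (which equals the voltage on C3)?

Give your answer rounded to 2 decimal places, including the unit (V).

Initial: C1(3μF, Q=18μC, V=6.00V), C2(3μF, Q=19μC, V=6.33V), C3(1μF, Q=4μC, V=4.00V)
Op 1: CLOSE 1-3: Q_total=22.00, C_total=4.00, V=5.50; Q1=16.50, Q3=5.50; dissipated=1.500

Answer: 5.50 V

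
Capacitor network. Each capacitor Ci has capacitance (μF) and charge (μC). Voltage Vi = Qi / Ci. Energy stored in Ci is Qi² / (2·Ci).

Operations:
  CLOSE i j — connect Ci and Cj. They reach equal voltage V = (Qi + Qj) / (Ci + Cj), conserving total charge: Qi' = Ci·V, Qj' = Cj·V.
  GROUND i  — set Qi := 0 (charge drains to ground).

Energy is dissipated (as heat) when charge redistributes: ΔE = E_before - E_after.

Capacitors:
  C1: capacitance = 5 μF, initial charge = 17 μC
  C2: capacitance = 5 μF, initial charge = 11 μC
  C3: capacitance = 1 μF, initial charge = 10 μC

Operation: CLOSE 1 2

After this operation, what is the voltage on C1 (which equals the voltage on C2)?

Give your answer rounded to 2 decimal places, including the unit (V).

Initial: C1(5μF, Q=17μC, V=3.40V), C2(5μF, Q=11μC, V=2.20V), C3(1μF, Q=10μC, V=10.00V)
Op 1: CLOSE 1-2: Q_total=28.00, C_total=10.00, V=2.80; Q1=14.00, Q2=14.00; dissipated=1.800

Answer: 2.80 V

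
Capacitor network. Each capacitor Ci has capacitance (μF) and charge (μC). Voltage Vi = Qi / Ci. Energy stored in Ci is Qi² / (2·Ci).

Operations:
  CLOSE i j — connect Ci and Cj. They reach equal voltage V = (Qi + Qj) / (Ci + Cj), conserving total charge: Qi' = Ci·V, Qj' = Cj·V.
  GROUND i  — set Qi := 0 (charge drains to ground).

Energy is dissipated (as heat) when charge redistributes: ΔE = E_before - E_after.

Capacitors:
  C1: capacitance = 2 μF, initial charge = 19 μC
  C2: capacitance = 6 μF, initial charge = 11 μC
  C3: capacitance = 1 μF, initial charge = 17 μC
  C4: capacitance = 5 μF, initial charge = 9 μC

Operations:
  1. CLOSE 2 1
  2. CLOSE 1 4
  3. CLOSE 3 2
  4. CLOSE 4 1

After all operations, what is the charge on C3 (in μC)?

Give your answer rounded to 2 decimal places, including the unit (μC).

Initial: C1(2μF, Q=19μC, V=9.50V), C2(6μF, Q=11μC, V=1.83V), C3(1μF, Q=17μC, V=17.00V), C4(5μF, Q=9μC, V=1.80V)
Op 1: CLOSE 2-1: Q_total=30.00, C_total=8.00, V=3.75; Q2=22.50, Q1=7.50; dissipated=44.083
Op 2: CLOSE 1-4: Q_total=16.50, C_total=7.00, V=2.36; Q1=4.71, Q4=11.79; dissipated=2.716
Op 3: CLOSE 3-2: Q_total=39.50, C_total=7.00, V=5.64; Q3=5.64, Q2=33.86; dissipated=75.241
Op 4: CLOSE 4-1: Q_total=16.50, C_total=7.00, V=2.36; Q4=11.79, Q1=4.71; dissipated=0.000
Final charges: Q1=4.71, Q2=33.86, Q3=5.64, Q4=11.79

Answer: 5.64 μC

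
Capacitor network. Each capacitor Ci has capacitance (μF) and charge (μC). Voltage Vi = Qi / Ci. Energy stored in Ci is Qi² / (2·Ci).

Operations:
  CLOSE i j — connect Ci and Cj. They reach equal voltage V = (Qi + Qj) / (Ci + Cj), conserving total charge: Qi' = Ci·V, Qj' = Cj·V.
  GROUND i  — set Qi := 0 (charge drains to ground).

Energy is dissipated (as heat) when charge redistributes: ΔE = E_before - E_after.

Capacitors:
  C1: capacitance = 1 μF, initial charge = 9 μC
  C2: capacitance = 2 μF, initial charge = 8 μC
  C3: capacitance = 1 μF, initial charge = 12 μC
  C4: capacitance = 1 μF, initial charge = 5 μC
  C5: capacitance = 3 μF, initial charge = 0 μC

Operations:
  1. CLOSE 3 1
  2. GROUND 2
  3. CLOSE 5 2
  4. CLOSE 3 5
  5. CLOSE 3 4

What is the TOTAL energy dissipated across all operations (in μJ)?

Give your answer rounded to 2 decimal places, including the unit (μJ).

Answer: 61.00 μJ

Derivation:
Initial: C1(1μF, Q=9μC, V=9.00V), C2(2μF, Q=8μC, V=4.00V), C3(1μF, Q=12μC, V=12.00V), C4(1μF, Q=5μC, V=5.00V), C5(3μF, Q=0μC, V=0.00V)
Op 1: CLOSE 3-1: Q_total=21.00, C_total=2.00, V=10.50; Q3=10.50, Q1=10.50; dissipated=2.250
Op 2: GROUND 2: Q2=0; energy lost=16.000
Op 3: CLOSE 5-2: Q_total=0.00, C_total=5.00, V=0.00; Q5=0.00, Q2=0.00; dissipated=0.000
Op 4: CLOSE 3-5: Q_total=10.50, C_total=4.00, V=2.62; Q3=2.62, Q5=7.88; dissipated=41.344
Op 5: CLOSE 3-4: Q_total=7.62, C_total=2.00, V=3.81; Q3=3.81, Q4=3.81; dissipated=1.410
Total dissipated: 61.004 μJ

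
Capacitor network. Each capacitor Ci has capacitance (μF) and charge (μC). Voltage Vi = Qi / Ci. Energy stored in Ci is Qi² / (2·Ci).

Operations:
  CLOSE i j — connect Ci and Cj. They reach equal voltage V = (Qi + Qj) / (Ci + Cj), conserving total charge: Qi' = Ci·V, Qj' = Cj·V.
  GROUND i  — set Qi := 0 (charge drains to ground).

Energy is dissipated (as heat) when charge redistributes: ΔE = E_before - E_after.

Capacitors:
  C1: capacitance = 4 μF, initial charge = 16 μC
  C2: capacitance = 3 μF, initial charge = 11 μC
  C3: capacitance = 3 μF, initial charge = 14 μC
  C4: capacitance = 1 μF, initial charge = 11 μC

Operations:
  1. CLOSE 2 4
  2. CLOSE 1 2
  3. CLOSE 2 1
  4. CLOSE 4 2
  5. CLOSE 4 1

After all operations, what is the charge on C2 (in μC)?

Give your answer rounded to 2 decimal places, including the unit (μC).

Answer: 14.57 μC

Derivation:
Initial: C1(4μF, Q=16μC, V=4.00V), C2(3μF, Q=11μC, V=3.67V), C3(3μF, Q=14μC, V=4.67V), C4(1μF, Q=11μC, V=11.00V)
Op 1: CLOSE 2-4: Q_total=22.00, C_total=4.00, V=5.50; Q2=16.50, Q4=5.50; dissipated=20.167
Op 2: CLOSE 1-2: Q_total=32.50, C_total=7.00, V=4.64; Q1=18.57, Q2=13.93; dissipated=1.929
Op 3: CLOSE 2-1: Q_total=32.50, C_total=7.00, V=4.64; Q2=13.93, Q1=18.57; dissipated=0.000
Op 4: CLOSE 4-2: Q_total=19.43, C_total=4.00, V=4.86; Q4=4.86, Q2=14.57; dissipated=0.276
Op 5: CLOSE 4-1: Q_total=23.43, C_total=5.00, V=4.69; Q4=4.69, Q1=18.74; dissipated=0.018
Final charges: Q1=18.74, Q2=14.57, Q3=14.00, Q4=4.69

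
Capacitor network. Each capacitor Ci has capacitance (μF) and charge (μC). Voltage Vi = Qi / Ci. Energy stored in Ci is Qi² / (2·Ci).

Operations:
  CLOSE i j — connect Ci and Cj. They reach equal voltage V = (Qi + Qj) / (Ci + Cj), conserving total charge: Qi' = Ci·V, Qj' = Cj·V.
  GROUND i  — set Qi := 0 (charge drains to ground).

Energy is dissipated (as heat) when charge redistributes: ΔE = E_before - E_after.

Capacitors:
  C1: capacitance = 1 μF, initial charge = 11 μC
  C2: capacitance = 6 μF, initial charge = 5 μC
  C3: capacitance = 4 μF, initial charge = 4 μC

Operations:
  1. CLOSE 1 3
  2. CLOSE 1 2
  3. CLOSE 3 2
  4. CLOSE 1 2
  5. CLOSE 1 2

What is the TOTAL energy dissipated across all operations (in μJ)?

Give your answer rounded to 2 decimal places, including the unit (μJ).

Answer: 46.39 μJ

Derivation:
Initial: C1(1μF, Q=11μC, V=11.00V), C2(6μF, Q=5μC, V=0.83V), C3(4μF, Q=4μC, V=1.00V)
Op 1: CLOSE 1-3: Q_total=15.00, C_total=5.00, V=3.00; Q1=3.00, Q3=12.00; dissipated=40.000
Op 2: CLOSE 1-2: Q_total=8.00, C_total=7.00, V=1.14; Q1=1.14, Q2=6.86; dissipated=2.012
Op 3: CLOSE 3-2: Q_total=18.86, C_total=10.00, V=1.89; Q3=7.54, Q2=11.31; dissipated=4.139
Op 4: CLOSE 1-2: Q_total=12.46, C_total=7.00, V=1.78; Q1=1.78, Q2=10.68; dissipated=0.237
Op 5: CLOSE 1-2: Q_total=12.46, C_total=7.00, V=1.78; Q1=1.78, Q2=10.68; dissipated=0.000
Total dissipated: 46.387 μJ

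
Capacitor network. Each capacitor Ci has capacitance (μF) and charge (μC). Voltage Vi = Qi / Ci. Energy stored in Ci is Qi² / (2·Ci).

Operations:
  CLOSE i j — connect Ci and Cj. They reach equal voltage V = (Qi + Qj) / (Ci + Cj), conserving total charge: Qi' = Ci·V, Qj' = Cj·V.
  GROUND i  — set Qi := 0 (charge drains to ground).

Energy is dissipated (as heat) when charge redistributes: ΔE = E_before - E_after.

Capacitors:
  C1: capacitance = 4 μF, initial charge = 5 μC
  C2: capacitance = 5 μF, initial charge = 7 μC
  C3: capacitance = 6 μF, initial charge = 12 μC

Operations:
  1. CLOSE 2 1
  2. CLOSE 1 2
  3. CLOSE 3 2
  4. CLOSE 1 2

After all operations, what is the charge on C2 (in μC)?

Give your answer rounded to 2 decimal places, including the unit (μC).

Initial: C1(4μF, Q=5μC, V=1.25V), C2(5μF, Q=7μC, V=1.40V), C3(6μF, Q=12μC, V=2.00V)
Op 1: CLOSE 2-1: Q_total=12.00, C_total=9.00, V=1.33; Q2=6.67, Q1=5.33; dissipated=0.025
Op 2: CLOSE 1-2: Q_total=12.00, C_total=9.00, V=1.33; Q1=5.33, Q2=6.67; dissipated=0.000
Op 3: CLOSE 3-2: Q_total=18.67, C_total=11.00, V=1.70; Q3=10.18, Q2=8.48; dissipated=0.606
Op 4: CLOSE 1-2: Q_total=13.82, C_total=9.00, V=1.54; Q1=6.14, Q2=7.68; dissipated=0.147
Final charges: Q1=6.14, Q2=7.68, Q3=10.18

Answer: 7.68 μC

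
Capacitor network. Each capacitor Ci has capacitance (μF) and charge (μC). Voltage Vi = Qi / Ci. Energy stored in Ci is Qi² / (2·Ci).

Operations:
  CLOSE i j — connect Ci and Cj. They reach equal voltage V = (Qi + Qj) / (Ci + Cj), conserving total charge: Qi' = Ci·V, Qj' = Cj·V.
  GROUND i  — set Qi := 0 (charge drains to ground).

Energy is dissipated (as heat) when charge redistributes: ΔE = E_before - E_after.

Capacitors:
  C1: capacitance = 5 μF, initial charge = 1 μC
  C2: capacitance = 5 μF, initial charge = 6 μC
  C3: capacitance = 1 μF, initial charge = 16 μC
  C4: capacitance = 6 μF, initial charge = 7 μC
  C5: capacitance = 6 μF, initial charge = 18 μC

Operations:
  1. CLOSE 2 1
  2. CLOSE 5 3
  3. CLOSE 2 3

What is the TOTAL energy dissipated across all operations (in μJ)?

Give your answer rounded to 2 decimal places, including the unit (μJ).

Answer: 80.88 μJ

Derivation:
Initial: C1(5μF, Q=1μC, V=0.20V), C2(5μF, Q=6μC, V=1.20V), C3(1μF, Q=16μC, V=16.00V), C4(6μF, Q=7μC, V=1.17V), C5(6μF, Q=18μC, V=3.00V)
Op 1: CLOSE 2-1: Q_total=7.00, C_total=10.00, V=0.70; Q2=3.50, Q1=3.50; dissipated=1.250
Op 2: CLOSE 5-3: Q_total=34.00, C_total=7.00, V=4.86; Q5=29.14, Q3=4.86; dissipated=72.429
Op 3: CLOSE 2-3: Q_total=8.36, C_total=6.00, V=1.39; Q2=6.96, Q3=1.39; dissipated=7.201
Total dissipated: 80.879 μJ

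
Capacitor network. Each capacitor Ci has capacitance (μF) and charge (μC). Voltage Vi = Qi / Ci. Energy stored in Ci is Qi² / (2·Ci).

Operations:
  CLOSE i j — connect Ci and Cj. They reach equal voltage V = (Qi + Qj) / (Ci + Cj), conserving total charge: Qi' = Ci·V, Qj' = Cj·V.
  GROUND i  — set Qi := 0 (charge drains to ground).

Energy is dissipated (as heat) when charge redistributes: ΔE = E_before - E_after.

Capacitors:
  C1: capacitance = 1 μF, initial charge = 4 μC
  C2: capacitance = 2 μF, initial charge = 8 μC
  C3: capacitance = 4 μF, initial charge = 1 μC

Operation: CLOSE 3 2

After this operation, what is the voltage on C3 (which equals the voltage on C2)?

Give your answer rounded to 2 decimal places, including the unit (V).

Answer: 1.50 V

Derivation:
Initial: C1(1μF, Q=4μC, V=4.00V), C2(2μF, Q=8μC, V=4.00V), C3(4μF, Q=1μC, V=0.25V)
Op 1: CLOSE 3-2: Q_total=9.00, C_total=6.00, V=1.50; Q3=6.00, Q2=3.00; dissipated=9.375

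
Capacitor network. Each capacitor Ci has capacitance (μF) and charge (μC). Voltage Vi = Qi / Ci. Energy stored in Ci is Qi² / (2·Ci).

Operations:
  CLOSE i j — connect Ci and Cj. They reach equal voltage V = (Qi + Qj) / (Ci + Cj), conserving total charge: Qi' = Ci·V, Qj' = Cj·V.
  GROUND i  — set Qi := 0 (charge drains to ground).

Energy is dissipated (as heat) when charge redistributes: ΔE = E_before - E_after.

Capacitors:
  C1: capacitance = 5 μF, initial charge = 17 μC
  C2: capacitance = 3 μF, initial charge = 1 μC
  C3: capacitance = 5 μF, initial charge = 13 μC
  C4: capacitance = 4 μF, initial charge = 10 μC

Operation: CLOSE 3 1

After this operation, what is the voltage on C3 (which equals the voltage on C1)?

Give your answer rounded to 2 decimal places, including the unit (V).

Initial: C1(5μF, Q=17μC, V=3.40V), C2(3μF, Q=1μC, V=0.33V), C3(5μF, Q=13μC, V=2.60V), C4(4μF, Q=10μC, V=2.50V)
Op 1: CLOSE 3-1: Q_total=30.00, C_total=10.00, V=3.00; Q3=15.00, Q1=15.00; dissipated=0.800

Answer: 3.00 V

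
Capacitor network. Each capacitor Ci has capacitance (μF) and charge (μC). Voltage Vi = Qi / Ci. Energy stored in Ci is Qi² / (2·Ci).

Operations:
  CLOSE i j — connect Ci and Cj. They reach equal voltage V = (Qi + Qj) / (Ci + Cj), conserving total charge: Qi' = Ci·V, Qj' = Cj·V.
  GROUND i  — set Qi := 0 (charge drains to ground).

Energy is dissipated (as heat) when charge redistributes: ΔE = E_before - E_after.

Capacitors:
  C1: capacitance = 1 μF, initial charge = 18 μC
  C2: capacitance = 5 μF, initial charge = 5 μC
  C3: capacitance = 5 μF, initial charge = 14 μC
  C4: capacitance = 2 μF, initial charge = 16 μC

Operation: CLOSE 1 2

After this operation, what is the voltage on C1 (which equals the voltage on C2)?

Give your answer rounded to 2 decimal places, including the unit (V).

Answer: 3.83 V

Derivation:
Initial: C1(1μF, Q=18μC, V=18.00V), C2(5μF, Q=5μC, V=1.00V), C3(5μF, Q=14μC, V=2.80V), C4(2μF, Q=16μC, V=8.00V)
Op 1: CLOSE 1-2: Q_total=23.00, C_total=6.00, V=3.83; Q1=3.83, Q2=19.17; dissipated=120.417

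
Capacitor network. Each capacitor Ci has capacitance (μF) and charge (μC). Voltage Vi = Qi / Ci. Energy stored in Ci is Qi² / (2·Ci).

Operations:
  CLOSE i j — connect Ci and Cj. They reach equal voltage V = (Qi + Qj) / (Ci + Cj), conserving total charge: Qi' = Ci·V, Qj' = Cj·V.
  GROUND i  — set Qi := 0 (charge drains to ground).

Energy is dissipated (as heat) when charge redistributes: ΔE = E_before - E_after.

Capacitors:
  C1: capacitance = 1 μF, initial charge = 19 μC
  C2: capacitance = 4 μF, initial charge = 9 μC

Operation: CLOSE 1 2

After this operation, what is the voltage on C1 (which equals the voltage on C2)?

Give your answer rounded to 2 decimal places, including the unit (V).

Initial: C1(1μF, Q=19μC, V=19.00V), C2(4μF, Q=9μC, V=2.25V)
Op 1: CLOSE 1-2: Q_total=28.00, C_total=5.00, V=5.60; Q1=5.60, Q2=22.40; dissipated=112.225

Answer: 5.60 V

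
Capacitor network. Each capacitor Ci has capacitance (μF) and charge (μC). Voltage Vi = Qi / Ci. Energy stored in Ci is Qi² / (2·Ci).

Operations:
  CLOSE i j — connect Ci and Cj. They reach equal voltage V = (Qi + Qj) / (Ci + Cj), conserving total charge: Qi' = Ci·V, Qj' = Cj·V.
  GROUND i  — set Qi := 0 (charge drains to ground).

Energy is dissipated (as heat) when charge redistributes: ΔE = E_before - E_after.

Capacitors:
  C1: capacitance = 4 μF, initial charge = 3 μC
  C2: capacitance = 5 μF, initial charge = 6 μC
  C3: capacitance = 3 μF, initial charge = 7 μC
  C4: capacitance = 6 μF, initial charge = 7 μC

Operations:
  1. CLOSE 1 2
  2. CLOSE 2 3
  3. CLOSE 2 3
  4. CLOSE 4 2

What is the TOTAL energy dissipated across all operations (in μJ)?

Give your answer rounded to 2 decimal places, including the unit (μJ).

Answer: 2.04 μJ

Derivation:
Initial: C1(4μF, Q=3μC, V=0.75V), C2(5μF, Q=6μC, V=1.20V), C3(3μF, Q=7μC, V=2.33V), C4(6μF, Q=7μC, V=1.17V)
Op 1: CLOSE 1-2: Q_total=9.00, C_total=9.00, V=1.00; Q1=4.00, Q2=5.00; dissipated=0.225
Op 2: CLOSE 2-3: Q_total=12.00, C_total=8.00, V=1.50; Q2=7.50, Q3=4.50; dissipated=1.667
Op 3: CLOSE 2-3: Q_total=12.00, C_total=8.00, V=1.50; Q2=7.50, Q3=4.50; dissipated=0.000
Op 4: CLOSE 4-2: Q_total=14.50, C_total=11.00, V=1.32; Q4=7.91, Q2=6.59; dissipated=0.152
Total dissipated: 2.043 μJ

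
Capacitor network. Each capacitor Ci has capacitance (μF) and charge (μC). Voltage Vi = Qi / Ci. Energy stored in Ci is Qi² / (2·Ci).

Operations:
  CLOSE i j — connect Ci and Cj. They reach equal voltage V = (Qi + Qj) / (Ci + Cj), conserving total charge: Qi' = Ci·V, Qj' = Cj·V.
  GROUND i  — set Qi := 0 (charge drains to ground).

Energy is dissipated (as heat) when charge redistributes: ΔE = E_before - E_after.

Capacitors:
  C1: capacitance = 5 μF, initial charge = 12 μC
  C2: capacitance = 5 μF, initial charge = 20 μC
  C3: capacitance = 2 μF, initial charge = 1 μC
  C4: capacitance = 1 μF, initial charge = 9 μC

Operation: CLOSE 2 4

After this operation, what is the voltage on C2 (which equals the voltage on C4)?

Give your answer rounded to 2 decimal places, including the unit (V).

Answer: 4.83 V

Derivation:
Initial: C1(5μF, Q=12μC, V=2.40V), C2(5μF, Q=20μC, V=4.00V), C3(2μF, Q=1μC, V=0.50V), C4(1μF, Q=9μC, V=9.00V)
Op 1: CLOSE 2-4: Q_total=29.00, C_total=6.00, V=4.83; Q2=24.17, Q4=4.83; dissipated=10.417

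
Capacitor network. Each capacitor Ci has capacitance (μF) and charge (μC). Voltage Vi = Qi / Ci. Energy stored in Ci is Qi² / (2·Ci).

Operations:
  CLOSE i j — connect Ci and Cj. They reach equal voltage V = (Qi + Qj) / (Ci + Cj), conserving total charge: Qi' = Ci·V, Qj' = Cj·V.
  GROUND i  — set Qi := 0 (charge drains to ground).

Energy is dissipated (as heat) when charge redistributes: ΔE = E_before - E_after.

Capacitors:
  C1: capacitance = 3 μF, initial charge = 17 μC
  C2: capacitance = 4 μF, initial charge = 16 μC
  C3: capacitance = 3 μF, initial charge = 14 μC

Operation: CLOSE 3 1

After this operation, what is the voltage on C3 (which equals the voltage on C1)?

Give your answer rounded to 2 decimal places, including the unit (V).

Initial: C1(3μF, Q=17μC, V=5.67V), C2(4μF, Q=16μC, V=4.00V), C3(3μF, Q=14μC, V=4.67V)
Op 1: CLOSE 3-1: Q_total=31.00, C_total=6.00, V=5.17; Q3=15.50, Q1=15.50; dissipated=0.750

Answer: 5.17 V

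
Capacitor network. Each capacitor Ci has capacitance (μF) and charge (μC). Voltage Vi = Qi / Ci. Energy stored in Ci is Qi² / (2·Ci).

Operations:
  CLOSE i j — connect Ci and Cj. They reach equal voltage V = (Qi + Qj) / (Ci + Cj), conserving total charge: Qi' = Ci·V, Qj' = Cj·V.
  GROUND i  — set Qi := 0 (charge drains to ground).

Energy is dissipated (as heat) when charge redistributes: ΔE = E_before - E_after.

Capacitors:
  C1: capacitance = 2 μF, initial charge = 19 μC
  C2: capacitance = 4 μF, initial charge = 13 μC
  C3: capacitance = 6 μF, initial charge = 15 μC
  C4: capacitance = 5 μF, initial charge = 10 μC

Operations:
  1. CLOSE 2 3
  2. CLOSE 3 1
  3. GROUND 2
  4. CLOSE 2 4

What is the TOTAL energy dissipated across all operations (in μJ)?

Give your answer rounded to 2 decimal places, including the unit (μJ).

Answer: 54.47 μJ

Derivation:
Initial: C1(2μF, Q=19μC, V=9.50V), C2(4μF, Q=13μC, V=3.25V), C3(6μF, Q=15μC, V=2.50V), C4(5μF, Q=10μC, V=2.00V)
Op 1: CLOSE 2-3: Q_total=28.00, C_total=10.00, V=2.80; Q2=11.20, Q3=16.80; dissipated=0.675
Op 2: CLOSE 3-1: Q_total=35.80, C_total=8.00, V=4.47; Q3=26.85, Q1=8.95; dissipated=33.667
Op 3: GROUND 2: Q2=0; energy lost=15.680
Op 4: CLOSE 2-4: Q_total=10.00, C_total=9.00, V=1.11; Q2=4.44, Q4=5.56; dissipated=4.444
Total dissipated: 54.467 μJ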